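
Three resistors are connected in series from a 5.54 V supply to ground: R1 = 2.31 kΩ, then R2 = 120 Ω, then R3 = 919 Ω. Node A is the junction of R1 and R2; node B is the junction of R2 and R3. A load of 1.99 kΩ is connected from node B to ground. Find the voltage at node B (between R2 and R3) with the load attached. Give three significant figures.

At node B, R3 is in parallel with the load: R3‖R_L = 628.7 Ω.
Below node A the resistance is R2 + (R3‖R_L) = 748.7 Ω, so V_A = 5.54 × 748.7/3059 = 1.356 V.
Then V_B = V_A × (R3‖R_L)/(R2 + R3‖R_L) = 1.356 × 628.7/748.7 = 1.14 V.

V ≈ 1.14 V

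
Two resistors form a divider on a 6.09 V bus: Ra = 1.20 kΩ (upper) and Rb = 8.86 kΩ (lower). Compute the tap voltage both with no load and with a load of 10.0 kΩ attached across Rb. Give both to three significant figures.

Unloaded: 5.36 V; loaded: 4.85 V

Open-circuit: V = 6.09 × 8.86/(1.20 + 8.86) = 5.36 V.
With the load, Rb becomes Rb‖R_L = 4.698 kΩ, so V = 6.09 × 4.698/5.898 = 4.85 V.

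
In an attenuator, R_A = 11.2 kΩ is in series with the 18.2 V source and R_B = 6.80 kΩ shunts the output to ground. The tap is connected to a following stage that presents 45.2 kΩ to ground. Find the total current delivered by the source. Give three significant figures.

I ≈ 1.06 mA

R_B‖R_L = 5.911 kΩ, so the source sees R_A + R_B‖R_L = 17.11 kΩ.
I = 18.2 V / 17.11 kΩ = 1.06 mA.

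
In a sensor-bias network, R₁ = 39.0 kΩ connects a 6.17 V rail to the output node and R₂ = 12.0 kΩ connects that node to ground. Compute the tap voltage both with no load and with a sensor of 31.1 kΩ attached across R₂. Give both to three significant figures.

Unloaded: 1.45 V; loaded: 1.12 V

Open-circuit: V = 6.17 × 12.0/(39.0 + 12.0) = 1.45 V.
With the load, R₂ becomes R₂‖R_L = 8.659 kΩ, so V = 6.17 × 8.659/47.66 = 1.12 V.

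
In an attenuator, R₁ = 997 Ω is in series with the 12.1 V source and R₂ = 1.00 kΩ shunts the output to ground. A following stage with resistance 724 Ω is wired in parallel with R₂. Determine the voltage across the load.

The load sits in parallel with R₂: R₂‖R_L = (1000 × 724) / (1000 + 724) = 420.0 Ω.
V_out = 12.1 × 420.0 / (997 + 420.0) = 12.1 × 420.0/1417 = 3.59 V.

V_out ≈ 3.59 V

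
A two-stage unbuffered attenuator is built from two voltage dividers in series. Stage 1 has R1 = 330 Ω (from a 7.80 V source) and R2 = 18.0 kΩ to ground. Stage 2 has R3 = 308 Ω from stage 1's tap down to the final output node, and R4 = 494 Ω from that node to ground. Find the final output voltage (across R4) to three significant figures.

Stage 2 presents R3+R4 = 802.0 Ω as a load on stage 1's tap.
Stage 1's lower leg becomes R2‖(R3+R4) = 767.8 Ω, so V_mid = 7.80 × 767.8/1098 = 5.455 V.
Stage 2 is itself unloaded: V_out = V_mid × R4/(R3+R4) = 5.455 × 494/802.0 = 3.36 V.

V_out ≈ 3.36 V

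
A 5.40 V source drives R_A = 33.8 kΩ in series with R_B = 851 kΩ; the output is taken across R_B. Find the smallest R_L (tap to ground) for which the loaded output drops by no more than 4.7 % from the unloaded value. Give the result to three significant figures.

Output resistance R_th = R_A‖R_B = (33.8 × 851)/884.8 = 32.51 kΩ.
The fractional drop is R_th/(R_th + R_L); requiring this ≤ 0.0470 gives R_L ≥ R_th(1/0.0470 − 1) = 32.51 × 20.28 = 659 kΩ.

R_L(min) ≈ 659 kΩ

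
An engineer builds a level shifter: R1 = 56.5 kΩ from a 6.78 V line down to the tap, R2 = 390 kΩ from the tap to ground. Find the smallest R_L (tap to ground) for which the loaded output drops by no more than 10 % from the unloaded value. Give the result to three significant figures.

Output resistance R_th = R1‖R2 = (56.5 × 390)/446.5 = 49.35 kΩ.
The fractional drop is R_th/(R_th + R_L); requiring this ≤ 0.100 gives R_L ≥ R_th(1/0.100 − 1) = 49.35 × 9.000 = 444 kΩ.

R_L(min) ≈ 444 kΩ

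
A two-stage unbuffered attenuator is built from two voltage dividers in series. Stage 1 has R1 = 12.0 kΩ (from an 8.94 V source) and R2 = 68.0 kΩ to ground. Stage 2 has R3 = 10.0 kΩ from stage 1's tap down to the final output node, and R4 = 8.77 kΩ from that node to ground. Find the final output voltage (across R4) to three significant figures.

V_out ≈ 2.30 V

Stage 2 presents R3+R4 = 18.77 kΩ as a load on stage 1's tap.
Stage 1's lower leg becomes R2‖(R3+R4) = 14.71 kΩ, so V_mid = 8.94 × 14.71/26.71 = 4.923 V.
Stage 2 is itself unloaded: V_out = V_mid × R4/(R3+R4) = 4.923 × 8.77/18.77 = 2.30 V.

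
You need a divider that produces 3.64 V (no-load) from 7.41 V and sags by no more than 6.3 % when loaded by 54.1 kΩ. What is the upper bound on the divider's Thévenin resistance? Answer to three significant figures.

R_th ≤ 3.64 kΩ

Loading drop = R_th/(R_th + R_L) ≤ 0.0630, so R_th ≤ R_L · ε/(1−ε) = 54.1 kΩ × 0.0630/0.9370 = 3.64 kΩ.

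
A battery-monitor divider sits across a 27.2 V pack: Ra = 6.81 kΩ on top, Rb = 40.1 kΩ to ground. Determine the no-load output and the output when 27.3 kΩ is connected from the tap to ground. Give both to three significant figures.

Open-circuit: V = 27.2 × 40.1/(6.81 + 40.1) = 23.3 V.
With the load, Rb becomes Rb‖R_L = 16.24 kΩ, so V = 27.2 × 16.24/23.05 = 19.2 V.

Unloaded: 23.3 V; loaded: 19.2 V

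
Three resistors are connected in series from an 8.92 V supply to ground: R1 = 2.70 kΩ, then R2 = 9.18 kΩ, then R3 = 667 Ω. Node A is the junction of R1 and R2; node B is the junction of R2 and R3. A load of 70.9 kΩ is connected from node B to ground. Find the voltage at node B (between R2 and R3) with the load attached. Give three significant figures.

At node B, R3 is in parallel with the load: R3‖R_L = 660.8 Ω.
Below node A the resistance is R2 + (R3‖R_L) = 9841 Ω, so V_A = 8.92 × 9841/12540 = 7.000 V.
Then V_B = V_A × (R3‖R_L)/(R2 + R3‖R_L) = 7.000 × 660.8/9841 = 0.470 V.

V ≈ 0.470 V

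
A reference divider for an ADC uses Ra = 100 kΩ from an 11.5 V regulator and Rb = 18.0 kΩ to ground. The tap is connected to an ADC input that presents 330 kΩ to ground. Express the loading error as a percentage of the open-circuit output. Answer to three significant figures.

The divider's output (Thévenin) resistance is Ra‖Rb = 15.25 kΩ.
Fractional drop under load = R_th/(R_th + R_L) = 15.25 / (15.25 + 330) = 0.04418.
So the output falls by 4.42 %.

4.42 %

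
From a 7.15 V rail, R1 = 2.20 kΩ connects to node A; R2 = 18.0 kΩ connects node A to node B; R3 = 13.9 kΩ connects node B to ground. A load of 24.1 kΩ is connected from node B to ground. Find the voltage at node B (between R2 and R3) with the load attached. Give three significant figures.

At node B, R3 is in parallel with the load: R3‖R_L = 8.816 kΩ.
Below node A the resistance is R2 + (R3‖R_L) = 26.82 kΩ, so V_A = 7.15 × 26.82/29.02 = 6.608 V.
Then V_B = V_A × (R3‖R_L)/(R2 + R3‖R_L) = 6.608 × 8.816/26.82 = 2.17 V.

V ≈ 2.17 V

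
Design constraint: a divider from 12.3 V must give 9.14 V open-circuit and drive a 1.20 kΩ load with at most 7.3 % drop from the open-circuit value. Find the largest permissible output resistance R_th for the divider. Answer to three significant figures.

Loading drop = R_th/(R_th + R_L) ≤ 0.0730, so R_th ≤ R_L · ε/(1−ε) = 1.20 kΩ × 0.0730/0.9270 = 94.5 Ω.

R_th ≤ 94.5 Ω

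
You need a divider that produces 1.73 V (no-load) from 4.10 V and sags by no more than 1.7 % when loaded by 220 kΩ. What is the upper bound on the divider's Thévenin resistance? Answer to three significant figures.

R_th ≤ 3.80 kΩ

Loading drop = R_th/(R_th + R_L) ≤ 0.0170, so R_th ≤ R_L · ε/(1−ε) = 220 kΩ × 0.0170/0.9830 = 3.80 kΩ.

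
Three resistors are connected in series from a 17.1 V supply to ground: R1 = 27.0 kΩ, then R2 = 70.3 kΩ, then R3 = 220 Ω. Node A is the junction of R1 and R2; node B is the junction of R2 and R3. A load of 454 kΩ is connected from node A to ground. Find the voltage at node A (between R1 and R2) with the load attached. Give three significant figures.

Below node A the series string R2+R3 = 70520 Ω sits in parallel with the 454000 Ω load: 61040 Ω.
V_A = 17.1 × 61040/(27000 + 61040) = 11.9 V.

V ≈ 11.9 V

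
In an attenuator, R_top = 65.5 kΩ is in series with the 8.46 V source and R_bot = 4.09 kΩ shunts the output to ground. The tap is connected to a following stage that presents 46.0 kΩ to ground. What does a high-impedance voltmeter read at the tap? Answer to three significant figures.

The load sits in parallel with R_bot: R_bot‖R_L = (4.09 × 46.0) / (4.09 + 46.0) = 3.756 kΩ.
V_out = 8.46 × 3.756 / (65.5 + 3.756) = 8.46 × 3.756/69.26 = 0.459 V.

V_out ≈ 0.459 V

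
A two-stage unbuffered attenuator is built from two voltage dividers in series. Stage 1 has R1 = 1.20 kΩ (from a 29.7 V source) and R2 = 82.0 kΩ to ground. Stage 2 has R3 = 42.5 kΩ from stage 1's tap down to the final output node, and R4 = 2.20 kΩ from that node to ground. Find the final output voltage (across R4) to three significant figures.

Stage 2 presents R3+R4 = 44.70 kΩ as a load on stage 1's tap.
Stage 1's lower leg becomes R2‖(R3+R4) = 28.93 kΩ, so V_mid = 29.7 × 28.93/30.13 = 28.52 V.
Stage 2 is itself unloaded: V_out = V_mid × R4/(R3+R4) = 28.52 × 2.20/44.70 = 1.40 V.

V_out ≈ 1.40 V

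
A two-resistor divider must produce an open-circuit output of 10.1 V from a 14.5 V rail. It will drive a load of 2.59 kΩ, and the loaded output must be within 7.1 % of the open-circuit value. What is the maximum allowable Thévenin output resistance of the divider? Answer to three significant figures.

R_th ≤ 198 Ω

Loading drop = R_th/(R_th + R_L) ≤ 0.0710, so R_th ≤ R_L · ε/(1−ε) = 2.59 kΩ × 0.0710/0.9290 = 198 Ω.
(Any R1, R2 with R2/(R1+R2) = 0.697 and R1‖R2 ≤ 198 Ω will meet the spec.)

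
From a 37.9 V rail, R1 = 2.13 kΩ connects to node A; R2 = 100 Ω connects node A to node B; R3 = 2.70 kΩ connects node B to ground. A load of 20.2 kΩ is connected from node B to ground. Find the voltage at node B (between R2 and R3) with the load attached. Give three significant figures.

V ≈ 19.6 V

At node B, R3 is in parallel with the load: R3‖R_L = 2382 Ω.
Below node A the resistance is R2 + (R3‖R_L) = 2482 Ω, so V_A = 37.9 × 2482/4612 = 20.40 V.
Then V_B = V_A × (R3‖R_L)/(R2 + R3‖R_L) = 20.40 × 2382/2482 = 19.6 V.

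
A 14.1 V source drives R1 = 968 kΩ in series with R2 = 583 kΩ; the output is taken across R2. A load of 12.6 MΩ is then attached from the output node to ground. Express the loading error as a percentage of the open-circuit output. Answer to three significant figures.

2.81 %

The divider's output (Thévenin) resistance is R1‖R2 = 363.9 kΩ.
Fractional drop under load = R_th/(R_th + R_L) = 363.9 / (363.9 + 12600) = 0.02807.
So the output falls by 2.81 %.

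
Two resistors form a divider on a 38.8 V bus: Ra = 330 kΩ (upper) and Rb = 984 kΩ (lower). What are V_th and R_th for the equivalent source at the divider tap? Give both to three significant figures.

V_th is the open-circuit tap voltage: 38.8 × 984/(330 + 984) = 29.1 V.
With the supply zeroed, Ra and Rb appear in parallel from the tap: R_th = Ra‖Rb = (330 × 984)/1314 = 247 kΩ.

V_th = 29.1 V, R_th = 247 kΩ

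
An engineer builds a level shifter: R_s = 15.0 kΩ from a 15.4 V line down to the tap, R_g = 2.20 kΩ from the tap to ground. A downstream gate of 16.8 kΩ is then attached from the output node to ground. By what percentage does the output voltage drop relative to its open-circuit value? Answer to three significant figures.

Unloaded V = 15.4 × 2.20/17.20 = 1.9698 V.
Loaded: R_g‖R_L = 1.945 kΩ, giving V = 15.4 × 1.945/16.95 = 1.7679 V.
Drop = (1.9698 − 1.7679) / 1.9698 = 10.2 %.

10.2 %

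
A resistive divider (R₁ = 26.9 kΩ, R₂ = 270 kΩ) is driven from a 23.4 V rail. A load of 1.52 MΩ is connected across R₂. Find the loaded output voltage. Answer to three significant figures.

V_out ≈ 20.9 V

The load sits in parallel with R₂: R₂‖R_L = (270 × 1520) / (270 + 1520) = 229.3 kΩ.
V_out = 23.4 × 229.3 / (26.9 + 229.3) = 23.4 × 229.3/256.2 = 20.9 V.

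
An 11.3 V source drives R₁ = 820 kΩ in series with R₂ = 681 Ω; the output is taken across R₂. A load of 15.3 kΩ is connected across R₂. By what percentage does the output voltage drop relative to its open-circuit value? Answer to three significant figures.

The divider's output (Thévenin) resistance is R₁‖R₂ = 680.4 Ω.
Fractional drop under load = R_th/(R_th + R_L) = 680.4 / (680.4 + 15300) = 0.04258.
So the output falls by 4.26 %.

4.26 %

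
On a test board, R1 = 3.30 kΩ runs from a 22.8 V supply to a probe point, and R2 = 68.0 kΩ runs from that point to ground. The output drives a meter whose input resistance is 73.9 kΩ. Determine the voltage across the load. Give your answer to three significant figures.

V_out ≈ 20.9 V

The load sits in parallel with R2: R2‖R_L = (68.0 × 73.9) / (68.0 + 73.9) = 35.41 kΩ.
V_out = 22.8 × 35.41 / (3.30 + 35.41) = 22.8 × 35.41/38.71 = 20.9 V.
(Unloaded it would have been 21.7 V.)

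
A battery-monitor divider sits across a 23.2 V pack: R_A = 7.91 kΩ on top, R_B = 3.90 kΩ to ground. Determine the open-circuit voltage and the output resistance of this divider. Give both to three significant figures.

V_th = 7.66 V, R_th = 2.61 kΩ

V_th is the open-circuit tap voltage: 23.2 × 3.90/(7.91 + 3.90) = 7.66 V.
With the supply zeroed, R_A and R_B appear in parallel from the tap: R_th = R_A‖R_B = (7.91 × 3.90)/11.81 = 2.61 kΩ.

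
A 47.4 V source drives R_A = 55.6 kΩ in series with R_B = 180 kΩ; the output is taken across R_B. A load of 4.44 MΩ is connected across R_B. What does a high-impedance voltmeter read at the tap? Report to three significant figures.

V_out ≈ 35.9 V

The load sits in parallel with R_B: R_B‖R_L = (180 × 4440) / (180 + 4440) = 173.0 kΩ.
V_out = 47.4 × 173.0 / (55.6 + 173.0) = 47.4 × 173.0/228.6 = 35.9 V.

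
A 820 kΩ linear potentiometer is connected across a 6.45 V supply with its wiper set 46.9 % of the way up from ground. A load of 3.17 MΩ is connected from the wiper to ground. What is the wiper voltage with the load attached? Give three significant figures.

The wiper splits the pot into (1−α)R = 435.4 kΩ above and αR = 384.6 kΩ below.
Lower section ‖ load = 343.0 kΩ.
V_wiper = 6.45 × 343.0/(435.4 + 343.0) = 2.84 V.

V ≈ 2.84 V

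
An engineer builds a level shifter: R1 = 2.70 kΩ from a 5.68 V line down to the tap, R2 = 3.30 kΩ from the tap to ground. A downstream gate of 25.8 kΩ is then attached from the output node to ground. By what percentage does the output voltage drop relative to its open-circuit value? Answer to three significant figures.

5.44 %

The divider's output (Thévenin) resistance is R1‖R2 = 1.485 kΩ.
Fractional drop under load = R_th/(R_th + R_L) = 1.485 / (1.485 + 25.8) = 0.05443.
So the output falls by 5.44 %.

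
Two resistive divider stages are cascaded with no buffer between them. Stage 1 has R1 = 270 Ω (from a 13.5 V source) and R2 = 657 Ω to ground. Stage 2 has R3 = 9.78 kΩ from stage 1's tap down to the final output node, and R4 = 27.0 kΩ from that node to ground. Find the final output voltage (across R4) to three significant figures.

V_out ≈ 6.99 V

Stage 2 presents R3+R4 = 36780 Ω as a load on stage 1's tap.
Stage 1's lower leg becomes R2‖(R3+R4) = 645.5 Ω, so V_mid = 13.5 × 645.5/915.5 = 9.518 V.
Stage 2 is itself unloaded: V_out = V_mid × R4/(R3+R4) = 9.518 × 27000/36780 = 6.99 V.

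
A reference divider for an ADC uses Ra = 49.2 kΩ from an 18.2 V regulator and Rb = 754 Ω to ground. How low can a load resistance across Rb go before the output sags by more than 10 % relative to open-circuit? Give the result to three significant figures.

Output resistance R_th = Ra‖Rb = (49200 × 754)/49950 = 742.6 Ω.
The fractional drop is R_th/(R_th + R_L); requiring this ≤ 0.100 gives R_L ≥ R_th(1/0.100 − 1) = 742.6 × 9.000 = 6.68 kΩ.

R_L(min) ≈ 6.68 kΩ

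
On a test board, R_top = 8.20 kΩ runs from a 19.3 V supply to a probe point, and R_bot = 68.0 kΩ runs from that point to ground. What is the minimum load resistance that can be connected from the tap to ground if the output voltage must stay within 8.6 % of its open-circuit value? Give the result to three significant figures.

Output resistance R_th = R_top‖R_bot = (8.20 × 68.0)/76.20 = 7.318 kΩ.
The fractional drop is R_th/(R_th + R_L); requiring this ≤ 0.0860 gives R_L ≥ R_th(1/0.0860 − 1) = 7.318 × 10.63 = 77.8 kΩ.

R_L(min) ≈ 77.8 kΩ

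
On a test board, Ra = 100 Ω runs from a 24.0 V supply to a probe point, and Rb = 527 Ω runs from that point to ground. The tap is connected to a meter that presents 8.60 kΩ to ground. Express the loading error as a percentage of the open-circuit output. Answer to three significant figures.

0.968 %

The divider's output (Thévenin) resistance is Ra‖Rb = 84.05 Ω.
Fractional drop under load = R_th/(R_th + R_L) = 84.05 / (84.05 + 8600) = 0.009679.
So the output falls by 0.968 %.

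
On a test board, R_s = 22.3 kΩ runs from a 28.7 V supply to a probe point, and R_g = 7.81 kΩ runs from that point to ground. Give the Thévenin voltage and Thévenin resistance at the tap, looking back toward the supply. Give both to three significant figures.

V_th is the open-circuit tap voltage: 28.7 × 7.81/(22.3 + 7.81) = 7.44 V.
With the supply zeroed, R_s and R_g appear in parallel from the tap: R_th = R_s‖R_g = (22.3 × 7.81)/30.11 = 5.78 kΩ.

V_th = 7.44 V, R_th = 5.78 kΩ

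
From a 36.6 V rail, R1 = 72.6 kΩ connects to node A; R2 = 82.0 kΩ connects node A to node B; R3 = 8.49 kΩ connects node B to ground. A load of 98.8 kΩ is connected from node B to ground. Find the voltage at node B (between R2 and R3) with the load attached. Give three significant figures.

V ≈ 1.76 V

At node B, R3 is in parallel with the load: R3‖R_L = 7.818 kΩ.
Below node A the resistance is R2 + (R3‖R_L) = 89.82 kΩ, so V_A = 36.6 × 89.82/162.4 = 20.24 V.
Then V_B = V_A × (R3‖R_L)/(R2 + R3‖R_L) = 20.24 × 7.818/89.82 = 1.76 V.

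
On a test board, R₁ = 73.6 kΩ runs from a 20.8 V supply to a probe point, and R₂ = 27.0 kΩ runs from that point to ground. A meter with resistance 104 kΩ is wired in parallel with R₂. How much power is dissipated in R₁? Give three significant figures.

P ≈ 3.53 mW

Total resistance from the source is R₁ + (R₂‖R_L) = 95.04 kΩ, so I = 20.8/95.04 kΩ = 0.2189 mA.
P = I²·R₁ = (0.2189 mA)² × 73.6 kΩ = 3.53 mW.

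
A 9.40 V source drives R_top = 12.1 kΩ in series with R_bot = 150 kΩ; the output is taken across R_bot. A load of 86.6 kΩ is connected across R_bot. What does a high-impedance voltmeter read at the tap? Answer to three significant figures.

The load sits in parallel with R_bot: R_bot‖R_L = (150 × 86.6) / (150 + 86.6) = 54.90 kΩ.
V_out = 9.40 × 54.90 / (12.1 + 54.90) = 9.40 × 54.90/67.00 = 7.70 V.

V_out ≈ 7.70 V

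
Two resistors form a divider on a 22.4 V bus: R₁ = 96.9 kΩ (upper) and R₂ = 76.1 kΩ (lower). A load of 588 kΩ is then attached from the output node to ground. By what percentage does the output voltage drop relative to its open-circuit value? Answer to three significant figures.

The divider's output (Thévenin) resistance is R₁‖R₂ = 42.62 kΩ.
Fractional drop under load = R_th/(R_th + R_L) = 42.62 / (42.62 + 588) = 0.06759.
So the output falls by 6.76 %.

6.76 %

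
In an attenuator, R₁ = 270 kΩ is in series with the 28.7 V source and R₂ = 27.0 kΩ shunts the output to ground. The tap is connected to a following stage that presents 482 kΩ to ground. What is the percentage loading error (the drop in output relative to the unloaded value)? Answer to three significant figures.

4.85 %

The divider's output (Thévenin) resistance is R₁‖R₂ = 24.55 kΩ.
Fractional drop under load = R_th/(R_th + R_L) = 24.55 / (24.55 + 482) = 0.04846.
So the output falls by 4.85 %.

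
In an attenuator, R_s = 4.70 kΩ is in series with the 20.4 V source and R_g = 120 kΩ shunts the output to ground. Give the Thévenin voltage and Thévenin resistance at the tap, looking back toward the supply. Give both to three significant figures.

V_th is the open-circuit tap voltage: 20.4 × 120/(4.70 + 120) = 19.6 V.
With the supply zeroed, R_s and R_g appear in parallel from the tap: R_th = R_s‖R_g = (4.70 × 120)/124.7 = 4.52 kΩ.

V_th = 19.6 V, R_th = 4.52 kΩ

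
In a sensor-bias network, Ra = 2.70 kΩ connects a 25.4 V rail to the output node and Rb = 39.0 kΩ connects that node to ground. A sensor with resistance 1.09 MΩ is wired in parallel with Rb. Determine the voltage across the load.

The load sits in parallel with Rb: Rb‖R_L = (39.0 × 1090) / (39.0 + 1090) = 37.65 kΩ.
V_out = 25.4 × 37.65 / (2.70 + 37.65) = 25.4 × 37.65/40.35 = 23.7 V.
(Unloaded it would have been 23.8 V.)

V_out ≈ 23.7 V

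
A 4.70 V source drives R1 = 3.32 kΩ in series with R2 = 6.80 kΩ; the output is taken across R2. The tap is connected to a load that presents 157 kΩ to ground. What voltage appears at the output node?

The load sits in parallel with R2: R2‖R_L = (6.80 × 157) / (6.80 + 157) = 6.518 kΩ.
V_out = 4.70 × 6.518 / (3.32 + 6.518) = 4.70 × 6.518/9.838 = 3.11 V.

V_out ≈ 3.11 V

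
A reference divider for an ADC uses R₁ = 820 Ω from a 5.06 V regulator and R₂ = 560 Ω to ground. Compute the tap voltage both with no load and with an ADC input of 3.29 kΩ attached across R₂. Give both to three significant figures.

Open-circuit: V = 5.06 × 560/(820 + 560) = 2.05 V.
With the load, R₂ becomes R₂‖R_L = 478.5 Ω, so V = 5.06 × 478.5/1299 = 1.86 V.

Unloaded: 2.05 V; loaded: 1.86 V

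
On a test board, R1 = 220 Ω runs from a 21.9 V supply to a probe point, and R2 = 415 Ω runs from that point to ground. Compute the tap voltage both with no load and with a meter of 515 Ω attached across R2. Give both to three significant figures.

Unloaded: 14.3 V; loaded: 11.2 V

Open-circuit: V = 21.9 × 415/(220 + 415) = 14.3 V.
With the load, R2 becomes R2‖R_L = 229.8 Ω, so V = 21.9 × 229.8/449.8 = 11.2 V.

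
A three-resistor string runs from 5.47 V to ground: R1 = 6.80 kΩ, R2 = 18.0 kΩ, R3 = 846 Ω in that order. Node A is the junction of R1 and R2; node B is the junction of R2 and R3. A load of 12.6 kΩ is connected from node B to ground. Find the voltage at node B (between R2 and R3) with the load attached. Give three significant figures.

At node B, R3 is in parallel with the load: R3‖R_L = 792.8 Ω.
Below node A the resistance is R2 + (R3‖R_L) = 18790 Ω, so V_A = 5.47 × 18790/25590 = 4.017 V.
Then V_B = V_A × (R3‖R_L)/(R2 + R3‖R_L) = 4.017 × 792.8/18790 = 0.169 V.

V ≈ 0.169 V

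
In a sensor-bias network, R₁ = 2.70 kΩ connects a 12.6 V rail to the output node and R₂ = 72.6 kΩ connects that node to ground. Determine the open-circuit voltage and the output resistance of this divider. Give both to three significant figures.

V_th is the open-circuit tap voltage: 12.6 × 72.6/(2.70 + 72.6) = 12.1 V.
With the supply zeroed, R₁ and R₂ appear in parallel from the tap: R_th = R₁‖R₂ = (2.70 × 72.6)/75.30 = 2.60 kΩ.

V_th = 12.1 V, R_th = 2.60 kΩ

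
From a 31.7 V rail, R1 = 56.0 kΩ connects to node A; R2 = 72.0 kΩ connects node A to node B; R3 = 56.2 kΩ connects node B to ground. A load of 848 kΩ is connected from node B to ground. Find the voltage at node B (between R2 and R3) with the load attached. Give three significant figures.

V ≈ 9.25 V

At node B, R3 is in parallel with the load: R3‖R_L = 52.71 kΩ.
Below node A the resistance is R2 + (R3‖R_L) = 124.7 kΩ, so V_A = 31.7 × 124.7/180.7 = 21.88 V.
Then V_B = V_A × (R3‖R_L)/(R2 + R3‖R_L) = 21.88 × 52.71/124.7 = 9.25 V.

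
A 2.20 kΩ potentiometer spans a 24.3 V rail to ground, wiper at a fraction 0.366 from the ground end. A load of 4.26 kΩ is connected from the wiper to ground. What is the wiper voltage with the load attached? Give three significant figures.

V ≈ 7.94 V

The wiper splits the pot into (1−α)R = 1395 Ω above and αR = 805.2 Ω below.
Lower section ‖ load = 677.2 Ω.
V_wiper = 24.3 × 677.2/(1395 + 677.2) = 7.94 V.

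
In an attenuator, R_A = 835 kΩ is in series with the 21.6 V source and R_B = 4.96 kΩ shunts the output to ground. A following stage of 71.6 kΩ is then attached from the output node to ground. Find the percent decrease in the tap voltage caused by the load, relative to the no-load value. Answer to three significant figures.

The divider's output (Thévenin) resistance is R_A‖R_B = 4.931 kΩ.
Fractional drop under load = R_th/(R_th + R_L) = 4.931 / (4.931 + 71.6) = 0.06443.
So the output falls by 6.44 %.

6.44 %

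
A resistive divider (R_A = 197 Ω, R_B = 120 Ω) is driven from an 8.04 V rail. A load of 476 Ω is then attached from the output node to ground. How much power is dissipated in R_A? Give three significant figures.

Total resistance from the source is R_A + (R_B‖R_L) = 292.8 Ω, so I = 8.04/292.8 Ω = 27.46 mA.
P = I²·R_A = (27.46 mA)² × 197 Ω = 148 mW.

P ≈ 148 mW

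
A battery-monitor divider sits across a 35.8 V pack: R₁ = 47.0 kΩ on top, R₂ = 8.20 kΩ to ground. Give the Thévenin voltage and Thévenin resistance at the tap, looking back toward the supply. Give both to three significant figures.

V_th is the open-circuit tap voltage: 35.8 × 8.20/(47.0 + 8.20) = 5.32 V.
With the supply zeroed, R₁ and R₂ appear in parallel from the tap: R_th = R₁‖R₂ = (47.0 × 8.20)/55.20 = 6.98 kΩ.

V_th = 5.32 V, R_th = 6.98 kΩ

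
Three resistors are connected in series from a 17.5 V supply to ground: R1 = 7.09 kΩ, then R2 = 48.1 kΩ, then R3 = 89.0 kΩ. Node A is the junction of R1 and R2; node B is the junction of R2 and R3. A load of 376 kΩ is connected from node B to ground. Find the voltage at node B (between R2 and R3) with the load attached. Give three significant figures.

At node B, R3 is in parallel with the load: R3‖R_L = 71.97 kΩ.
Below node A the resistance is R2 + (R3‖R_L) = 120.1 kΩ, so V_A = 17.5 × 120.1/127.2 = 16.52 V.
Then V_B = V_A × (R3‖R_L)/(R2 + R3‖R_L) = 16.52 × 71.97/120.1 = 9.90 V.

V ≈ 9.90 V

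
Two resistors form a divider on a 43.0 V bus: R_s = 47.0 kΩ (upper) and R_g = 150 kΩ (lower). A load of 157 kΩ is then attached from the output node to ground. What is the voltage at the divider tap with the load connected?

V_out ≈ 26.7 V

The load sits in parallel with R_g: R_g‖R_L = (150 × 157) / (150 + 157) = 76.71 kΩ.
V_out = 43.0 × 76.71 / (47.0 + 76.71) = 43.0 × 76.71/123.7 = 26.7 V.
(Unloaded it would have been 32.7 V.)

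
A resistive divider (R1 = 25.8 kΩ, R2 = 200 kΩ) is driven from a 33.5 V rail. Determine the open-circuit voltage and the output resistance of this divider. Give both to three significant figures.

V_th is the open-circuit tap voltage: 33.5 × 200/(25.8 + 200) = 29.7 V.
With the supply zeroed, R1 and R2 appear in parallel from the tap: R_th = R1‖R2 = (25.8 × 200)/225.8 = 22.9 kΩ.

V_th = 29.7 V, R_th = 22.9 kΩ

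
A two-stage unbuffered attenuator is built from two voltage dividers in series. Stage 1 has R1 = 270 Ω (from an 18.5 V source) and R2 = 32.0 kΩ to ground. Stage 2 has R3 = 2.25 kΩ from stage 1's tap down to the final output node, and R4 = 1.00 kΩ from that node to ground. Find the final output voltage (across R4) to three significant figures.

Stage 2 presents R3+R4 = 3250 Ω as a load on stage 1's tap.
Stage 1's lower leg becomes R2‖(R3+R4) = 2950 Ω, so V_mid = 18.5 × 2950/3220 = 16.95 V.
Stage 2 is itself unloaded: V_out = V_mid × R4/(R3+R4) = 16.95 × 1000/3250 = 5.22 V.

V_out ≈ 5.22 V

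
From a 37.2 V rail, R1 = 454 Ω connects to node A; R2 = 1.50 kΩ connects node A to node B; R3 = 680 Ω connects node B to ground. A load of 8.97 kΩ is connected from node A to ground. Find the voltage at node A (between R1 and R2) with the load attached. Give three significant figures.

Below node A the series string R2+R3 = 2180 Ω sits in parallel with the 8970 Ω load: 1754 Ω.
V_A = 37.2 × 1754/(454 + 1754) = 29.6 V.

V ≈ 29.6 V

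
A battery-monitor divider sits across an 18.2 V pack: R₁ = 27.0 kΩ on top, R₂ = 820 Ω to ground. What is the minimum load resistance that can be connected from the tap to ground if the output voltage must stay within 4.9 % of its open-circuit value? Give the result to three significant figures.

R_L(min) ≈ 15.4 kΩ

Output resistance R_th = R₁‖R₂ = (27000 × 820)/27820 = 795.8 Ω.
The fractional drop is R_th/(R_th + R_L); requiring this ≤ 0.0490 gives R_L ≥ R_th(1/0.0490 − 1) = 795.8 × 19.41 = 15.4 kΩ.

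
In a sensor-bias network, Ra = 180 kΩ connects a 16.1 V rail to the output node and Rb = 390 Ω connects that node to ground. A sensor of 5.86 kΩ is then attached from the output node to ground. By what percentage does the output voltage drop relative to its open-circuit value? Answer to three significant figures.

6.23 %

The divider's output (Thévenin) resistance is Ra‖Rb = 389.2 Ω.
Fractional drop under load = R_th/(R_th + R_L) = 389.2 / (389.2 + 5860) = 0.06227.
So the output falls by 6.23 %.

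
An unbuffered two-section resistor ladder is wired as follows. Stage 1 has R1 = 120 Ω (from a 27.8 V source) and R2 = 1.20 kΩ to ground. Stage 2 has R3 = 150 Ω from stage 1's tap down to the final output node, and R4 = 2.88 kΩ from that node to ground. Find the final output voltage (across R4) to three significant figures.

Stage 2 presents R3+R4 = 3030 Ω as a load on stage 1's tap.
Stage 1's lower leg becomes R2‖(R3+R4) = 859.6 Ω, so V_mid = 27.8 × 859.6/979.6 = 24.39 V.
Stage 2 is itself unloaded: V_out = V_mid × R4/(R3+R4) = 24.39 × 2880/3030 = 23.2 V.

V_out ≈ 23.2 V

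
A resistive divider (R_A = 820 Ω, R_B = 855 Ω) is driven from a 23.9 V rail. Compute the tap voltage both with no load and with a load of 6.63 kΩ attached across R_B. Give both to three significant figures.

Open-circuit: V = 23.9 × 855/(820 + 855) = 12.2 V.
With the load, R_B becomes R_B‖R_L = 757.3 Ω, so V = 23.9 × 757.3/1577 = 11.5 V.

Unloaded: 12.2 V; loaded: 11.5 V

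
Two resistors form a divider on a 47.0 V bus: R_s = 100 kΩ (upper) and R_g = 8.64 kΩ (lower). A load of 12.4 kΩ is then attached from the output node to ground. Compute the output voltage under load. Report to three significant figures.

The load sits in parallel with R_g: R_g‖R_L = (8.64 × 12.4) / (8.64 + 12.4) = 5.092 kΩ.
V_out = 47.0 × 5.092 / (100 + 5.092) = 47.0 × 5.092/105.1 = 2.28 V.
(Unloaded it would have been 3.74 V.)

V_out ≈ 2.28 V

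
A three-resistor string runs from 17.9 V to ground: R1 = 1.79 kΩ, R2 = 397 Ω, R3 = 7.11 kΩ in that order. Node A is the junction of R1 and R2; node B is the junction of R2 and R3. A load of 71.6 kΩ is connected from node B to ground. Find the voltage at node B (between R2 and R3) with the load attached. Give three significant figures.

V ≈ 13.4 V

At node B, R3 is in parallel with the load: R3‖R_L = 6468 Ω.
Below node A the resistance is R2 + (R3‖R_L) = 6865 Ω, so V_A = 17.9 × 6865/8655 = 14.20 V.
Then V_B = V_A × (R3‖R_L)/(R2 + R3‖R_L) = 14.20 × 6468/6865 = 13.4 V.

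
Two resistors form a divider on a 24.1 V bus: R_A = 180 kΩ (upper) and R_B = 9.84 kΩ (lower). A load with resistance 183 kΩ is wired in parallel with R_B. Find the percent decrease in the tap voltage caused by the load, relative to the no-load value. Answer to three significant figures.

4.85 %

The divider's output (Thévenin) resistance is R_A‖R_B = 9.330 kΩ.
Fractional drop under load = R_th/(R_th + R_L) = 9.330 / (9.330 + 183) = 0.04851.
So the output falls by 4.85 %.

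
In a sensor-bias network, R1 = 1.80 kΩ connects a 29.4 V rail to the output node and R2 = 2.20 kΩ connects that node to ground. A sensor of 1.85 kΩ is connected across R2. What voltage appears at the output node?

V_out ≈ 10.5 V

The load sits in parallel with R2: R2‖R_L = (2.20 × 1.85) / (2.20 + 1.85) = 1.005 kΩ.
V_out = 29.4 × 1.005 / (1.80 + 1.005) = 29.4 × 1.005/2.805 = 10.5 V.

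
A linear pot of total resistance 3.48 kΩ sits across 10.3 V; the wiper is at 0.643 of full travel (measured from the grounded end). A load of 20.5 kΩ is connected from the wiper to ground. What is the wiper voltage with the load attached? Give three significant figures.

The wiper splits the pot into (1−α)R = 1.242 kΩ above and αR = 2.238 kΩ below.
Lower section ‖ load = 2.017 kΩ.
V_wiper = 10.3 × 2.017/(1.242 + 2.017) = 6.37 V.

V ≈ 6.37 V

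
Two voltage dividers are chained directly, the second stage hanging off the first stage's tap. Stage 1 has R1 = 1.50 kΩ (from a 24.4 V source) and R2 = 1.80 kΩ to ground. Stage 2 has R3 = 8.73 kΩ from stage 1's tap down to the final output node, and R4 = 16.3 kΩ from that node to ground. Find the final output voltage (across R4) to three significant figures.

V_out ≈ 8.39 V

Stage 2 presents R3+R4 = 25.03 kΩ as a load on stage 1's tap.
Stage 1's lower leg becomes R2‖(R3+R4) = 1.679 kΩ, so V_mid = 24.4 × 1.679/3.179 = 12.89 V.
Stage 2 is itself unloaded: V_out = V_mid × R4/(R3+R4) = 12.89 × 16.3/25.03 = 8.39 V.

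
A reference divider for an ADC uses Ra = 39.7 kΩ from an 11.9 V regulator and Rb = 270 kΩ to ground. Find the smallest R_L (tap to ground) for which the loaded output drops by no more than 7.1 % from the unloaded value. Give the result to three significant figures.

Output resistance R_th = Ra‖Rb = (39.7 × 270)/309.7 = 34.61 kΩ.
The fractional drop is R_th/(R_th + R_L); requiring this ≤ 0.0710 gives R_L ≥ R_th(1/0.0710 − 1) = 34.61 × 13.08 = 453 kΩ.

R_L(min) ≈ 453 kΩ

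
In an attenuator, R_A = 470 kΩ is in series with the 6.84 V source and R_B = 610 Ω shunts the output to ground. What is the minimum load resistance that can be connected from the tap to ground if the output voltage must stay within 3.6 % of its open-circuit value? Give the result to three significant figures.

R_L(min) ≈ 16.3 kΩ

Output resistance R_th = R_A‖R_B = (470000 × 610)/470600 = 609.2 Ω.
The fractional drop is R_th/(R_th + R_L); requiring this ≤ 0.0360 gives R_L ≥ R_th(1/0.0360 − 1) = 609.2 × 26.78 = 16.3 kΩ.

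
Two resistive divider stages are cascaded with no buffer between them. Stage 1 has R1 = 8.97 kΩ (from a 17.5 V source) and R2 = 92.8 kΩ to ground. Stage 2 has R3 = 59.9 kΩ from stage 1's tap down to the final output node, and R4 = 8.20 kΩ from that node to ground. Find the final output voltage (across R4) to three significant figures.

Stage 2 presents R3+R4 = 68.10 kΩ as a load on stage 1's tap.
Stage 1's lower leg becomes R2‖(R3+R4) = 39.28 kΩ, so V_mid = 17.5 × 39.28/48.25 = 14.25 V.
Stage 2 is itself unloaded: V_out = V_mid × R4/(R3+R4) = 14.25 × 8.20/68.10 = 1.72 V.

V_out ≈ 1.72 V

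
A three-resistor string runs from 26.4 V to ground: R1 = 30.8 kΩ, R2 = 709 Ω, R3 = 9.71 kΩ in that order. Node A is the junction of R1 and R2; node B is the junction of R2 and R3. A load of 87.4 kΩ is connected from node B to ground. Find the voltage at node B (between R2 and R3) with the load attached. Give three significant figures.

V ≈ 5.73 V

At node B, R3 is in parallel with the load: R3‖R_L = 8739 Ω.
Below node A the resistance is R2 + (R3‖R_L) = 9448 Ω, so V_A = 26.4 × 9448/40250 = 6.197 V.
Then V_B = V_A × (R3‖R_L)/(R2 + R3‖R_L) = 6.197 × 8739/9448 = 5.73 V.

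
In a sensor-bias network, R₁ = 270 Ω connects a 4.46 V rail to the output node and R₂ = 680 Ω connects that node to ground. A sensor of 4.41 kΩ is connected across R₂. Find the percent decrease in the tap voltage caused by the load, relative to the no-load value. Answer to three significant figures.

The divider's output (Thévenin) resistance is R₁‖R₂ = 193.3 Ω.
Fractional drop under load = R_th/(R_th + R_L) = 193.3 / (193.3 + 4410) = 0.04198.
So the output falls by 4.20 %.

4.20 %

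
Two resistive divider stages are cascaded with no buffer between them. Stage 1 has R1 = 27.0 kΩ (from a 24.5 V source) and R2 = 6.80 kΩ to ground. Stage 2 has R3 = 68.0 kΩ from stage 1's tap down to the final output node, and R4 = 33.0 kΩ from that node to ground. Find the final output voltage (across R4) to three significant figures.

Stage 2 presents R3+R4 = 101.0 kΩ as a load on stage 1's tap.
Stage 1's lower leg becomes R2‖(R3+R4) = 6.371 kΩ, so V_mid = 24.5 × 6.371/33.37 = 4.677 V.
Stage 2 is itself unloaded: V_out = V_mid × R4/(R3+R4) = 4.677 × 33.0/101.0 = 1.53 V.

V_out ≈ 1.53 V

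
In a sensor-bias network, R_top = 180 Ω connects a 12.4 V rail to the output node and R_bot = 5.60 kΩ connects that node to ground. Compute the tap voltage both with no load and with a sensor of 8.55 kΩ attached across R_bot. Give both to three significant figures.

Unloaded: 12.0 V; loaded: 11.8 V

Open-circuit: V = 12.4 × 5600/(180 + 5600) = 12.0 V.
With the load, R_bot becomes R_bot‖R_L = 3384 Ω, so V = 12.4 × 3384/3564 = 11.8 V.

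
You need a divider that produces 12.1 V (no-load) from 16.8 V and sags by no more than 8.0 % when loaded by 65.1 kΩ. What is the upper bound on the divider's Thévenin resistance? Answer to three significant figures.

Loading drop = R_th/(R_th + R_L) ≤ 0.0800, so R_th ≤ R_L · ε/(1−ε) = 65.1 kΩ × 0.0800/0.9200 = 5.66 kΩ.

R_th ≤ 5.66 kΩ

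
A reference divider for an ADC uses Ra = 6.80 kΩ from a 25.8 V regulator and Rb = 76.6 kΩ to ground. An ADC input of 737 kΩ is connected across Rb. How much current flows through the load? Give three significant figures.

Rb‖R_L = 69.39 kΩ; V_out = 25.8 × 69.39/76.19 = 23.50 V.
I_L = V_out / R_L = 23.50 / 737 kΩ = 0.0319 mA.

I_L ≈ 0.0319 mA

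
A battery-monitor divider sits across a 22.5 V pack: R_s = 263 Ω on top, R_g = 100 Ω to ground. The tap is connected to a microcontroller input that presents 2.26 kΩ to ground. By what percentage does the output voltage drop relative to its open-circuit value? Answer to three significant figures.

The divider's output (Thévenin) resistance is R_s‖R_g = 72.45 Ω.
Fractional drop under load = R_th/(R_th + R_L) = 72.45 / (72.45 + 2260) = 0.03106.
So the output falls by 3.11 %.

3.11 %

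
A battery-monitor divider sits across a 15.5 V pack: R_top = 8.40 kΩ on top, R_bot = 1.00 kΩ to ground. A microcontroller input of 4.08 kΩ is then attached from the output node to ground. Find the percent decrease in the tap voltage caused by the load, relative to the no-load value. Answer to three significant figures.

18.0 %

The divider's output (Thévenin) resistance is R_top‖R_bot = 0.8936 kΩ.
Fractional drop under load = R_th/(R_th + R_L) = 0.8936 / (0.8936 + 4.08) = 0.1797.
So the output falls by 18.0 %.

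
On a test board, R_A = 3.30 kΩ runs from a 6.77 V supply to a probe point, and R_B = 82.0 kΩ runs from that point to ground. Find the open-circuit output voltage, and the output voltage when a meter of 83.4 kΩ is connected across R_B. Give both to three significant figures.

Unloaded: 6.51 V; loaded: 6.27 V

Open-circuit: V = 6.77 × 82.0/(3.30 + 82.0) = 6.51 V.
With the load, R_B becomes R_B‖R_L = 41.35 kΩ, so V = 6.77 × 41.35/44.65 = 6.27 V.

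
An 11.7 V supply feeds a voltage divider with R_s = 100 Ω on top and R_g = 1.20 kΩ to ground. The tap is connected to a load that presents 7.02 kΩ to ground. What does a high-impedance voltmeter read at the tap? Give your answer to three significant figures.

V_out ≈ 10.7 V

The load sits in parallel with R_g: R_g‖R_L = (1200 × 7020) / (1200 + 7020) = 1025 Ω.
V_out = 11.7 × 1025 / (100 + 1025) = 11.7 × 1025/1125 = 10.7 V.
(Unloaded it would have been 10.8 V.)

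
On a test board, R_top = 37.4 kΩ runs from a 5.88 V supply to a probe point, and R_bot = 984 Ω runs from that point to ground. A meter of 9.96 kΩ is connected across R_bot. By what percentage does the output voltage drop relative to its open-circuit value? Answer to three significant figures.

8.78 %

Unloaded V = 5.88 × 984/38380 = 0.15074 V.
Loaded: R_bot‖R_L = 895.5 Ω, giving V = 5.88 × 895.5/38300 = 0.13750 V.
Drop = (0.15074 − 0.13750) / 0.15074 = 8.78 %.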